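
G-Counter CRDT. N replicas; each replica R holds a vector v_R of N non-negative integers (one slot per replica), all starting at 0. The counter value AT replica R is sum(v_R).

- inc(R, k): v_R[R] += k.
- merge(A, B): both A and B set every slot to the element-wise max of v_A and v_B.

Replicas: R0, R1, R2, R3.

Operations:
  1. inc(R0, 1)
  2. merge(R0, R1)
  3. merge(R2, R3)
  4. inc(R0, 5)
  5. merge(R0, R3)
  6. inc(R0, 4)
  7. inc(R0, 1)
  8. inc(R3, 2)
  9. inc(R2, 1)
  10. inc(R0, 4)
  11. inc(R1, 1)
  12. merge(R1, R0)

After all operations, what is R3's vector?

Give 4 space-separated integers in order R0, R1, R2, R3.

Op 1: inc R0 by 1 -> R0=(1,0,0,0) value=1
Op 2: merge R0<->R1 -> R0=(1,0,0,0) R1=(1,0,0,0)
Op 3: merge R2<->R3 -> R2=(0,0,0,0) R3=(0,0,0,0)
Op 4: inc R0 by 5 -> R0=(6,0,0,0) value=6
Op 5: merge R0<->R3 -> R0=(6,0,0,0) R3=(6,0,0,0)
Op 6: inc R0 by 4 -> R0=(10,0,0,0) value=10
Op 7: inc R0 by 1 -> R0=(11,0,0,0) value=11
Op 8: inc R3 by 2 -> R3=(6,0,0,2) value=8
Op 9: inc R2 by 1 -> R2=(0,0,1,0) value=1
Op 10: inc R0 by 4 -> R0=(15,0,0,0) value=15
Op 11: inc R1 by 1 -> R1=(1,1,0,0) value=2
Op 12: merge R1<->R0 -> R1=(15,1,0,0) R0=(15,1,0,0)

Answer: 6 0 0 2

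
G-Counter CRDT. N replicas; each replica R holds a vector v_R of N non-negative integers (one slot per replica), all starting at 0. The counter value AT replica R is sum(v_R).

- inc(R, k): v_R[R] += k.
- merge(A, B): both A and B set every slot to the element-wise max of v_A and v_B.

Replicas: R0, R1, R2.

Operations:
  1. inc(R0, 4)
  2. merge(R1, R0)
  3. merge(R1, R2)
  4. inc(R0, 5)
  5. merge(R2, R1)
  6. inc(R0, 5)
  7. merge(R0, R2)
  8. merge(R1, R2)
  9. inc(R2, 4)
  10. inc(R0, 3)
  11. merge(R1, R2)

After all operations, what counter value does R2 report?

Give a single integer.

Op 1: inc R0 by 4 -> R0=(4,0,0) value=4
Op 2: merge R1<->R0 -> R1=(4,0,0) R0=(4,0,0)
Op 3: merge R1<->R2 -> R1=(4,0,0) R2=(4,0,0)
Op 4: inc R0 by 5 -> R0=(9,0,0) value=9
Op 5: merge R2<->R1 -> R2=(4,0,0) R1=(4,0,0)
Op 6: inc R0 by 5 -> R0=(14,0,0) value=14
Op 7: merge R0<->R2 -> R0=(14,0,0) R2=(14,0,0)
Op 8: merge R1<->R2 -> R1=(14,0,0) R2=(14,0,0)
Op 9: inc R2 by 4 -> R2=(14,0,4) value=18
Op 10: inc R0 by 3 -> R0=(17,0,0) value=17
Op 11: merge R1<->R2 -> R1=(14,0,4) R2=(14,0,4)

Answer: 18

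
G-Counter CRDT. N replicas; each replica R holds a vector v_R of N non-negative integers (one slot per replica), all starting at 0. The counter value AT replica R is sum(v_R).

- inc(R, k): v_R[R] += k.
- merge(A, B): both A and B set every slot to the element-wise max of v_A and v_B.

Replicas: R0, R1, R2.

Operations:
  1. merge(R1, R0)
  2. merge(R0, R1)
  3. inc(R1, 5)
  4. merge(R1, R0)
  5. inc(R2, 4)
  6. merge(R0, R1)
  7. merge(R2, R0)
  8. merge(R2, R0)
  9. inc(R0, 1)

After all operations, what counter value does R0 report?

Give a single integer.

Op 1: merge R1<->R0 -> R1=(0,0,0) R0=(0,0,0)
Op 2: merge R0<->R1 -> R0=(0,0,0) R1=(0,0,0)
Op 3: inc R1 by 5 -> R1=(0,5,0) value=5
Op 4: merge R1<->R0 -> R1=(0,5,0) R0=(0,5,0)
Op 5: inc R2 by 4 -> R2=(0,0,4) value=4
Op 6: merge R0<->R1 -> R0=(0,5,0) R1=(0,5,0)
Op 7: merge R2<->R0 -> R2=(0,5,4) R0=(0,5,4)
Op 8: merge R2<->R0 -> R2=(0,5,4) R0=(0,5,4)
Op 9: inc R0 by 1 -> R0=(1,5,4) value=10

Answer: 10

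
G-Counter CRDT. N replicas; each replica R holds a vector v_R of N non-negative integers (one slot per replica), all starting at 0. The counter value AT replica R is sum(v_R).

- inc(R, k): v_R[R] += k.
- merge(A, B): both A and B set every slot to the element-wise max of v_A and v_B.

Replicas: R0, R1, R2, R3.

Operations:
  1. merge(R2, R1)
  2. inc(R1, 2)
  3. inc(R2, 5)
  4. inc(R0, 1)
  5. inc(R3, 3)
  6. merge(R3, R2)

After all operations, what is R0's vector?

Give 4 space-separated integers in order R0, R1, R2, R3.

Op 1: merge R2<->R1 -> R2=(0,0,0,0) R1=(0,0,0,0)
Op 2: inc R1 by 2 -> R1=(0,2,0,0) value=2
Op 3: inc R2 by 5 -> R2=(0,0,5,0) value=5
Op 4: inc R0 by 1 -> R0=(1,0,0,0) value=1
Op 5: inc R3 by 3 -> R3=(0,0,0,3) value=3
Op 6: merge R3<->R2 -> R3=(0,0,5,3) R2=(0,0,5,3)

Answer: 1 0 0 0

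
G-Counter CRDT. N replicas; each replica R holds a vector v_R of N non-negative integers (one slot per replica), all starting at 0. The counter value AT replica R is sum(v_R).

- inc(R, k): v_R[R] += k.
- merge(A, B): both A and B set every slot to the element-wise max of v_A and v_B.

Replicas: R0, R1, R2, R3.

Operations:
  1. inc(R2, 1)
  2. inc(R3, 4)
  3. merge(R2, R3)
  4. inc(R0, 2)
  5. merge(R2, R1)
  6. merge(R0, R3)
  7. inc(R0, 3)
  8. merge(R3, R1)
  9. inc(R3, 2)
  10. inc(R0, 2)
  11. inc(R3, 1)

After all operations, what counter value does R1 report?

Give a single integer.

Answer: 7

Derivation:
Op 1: inc R2 by 1 -> R2=(0,0,1,0) value=1
Op 2: inc R3 by 4 -> R3=(0,0,0,4) value=4
Op 3: merge R2<->R3 -> R2=(0,0,1,4) R3=(0,0,1,4)
Op 4: inc R0 by 2 -> R0=(2,0,0,0) value=2
Op 5: merge R2<->R1 -> R2=(0,0,1,4) R1=(0,0,1,4)
Op 6: merge R0<->R3 -> R0=(2,0,1,4) R3=(2,0,1,4)
Op 7: inc R0 by 3 -> R0=(5,0,1,4) value=10
Op 8: merge R3<->R1 -> R3=(2,0,1,4) R1=(2,0,1,4)
Op 9: inc R3 by 2 -> R3=(2,0,1,6) value=9
Op 10: inc R0 by 2 -> R0=(7,0,1,4) value=12
Op 11: inc R3 by 1 -> R3=(2,0,1,7) value=10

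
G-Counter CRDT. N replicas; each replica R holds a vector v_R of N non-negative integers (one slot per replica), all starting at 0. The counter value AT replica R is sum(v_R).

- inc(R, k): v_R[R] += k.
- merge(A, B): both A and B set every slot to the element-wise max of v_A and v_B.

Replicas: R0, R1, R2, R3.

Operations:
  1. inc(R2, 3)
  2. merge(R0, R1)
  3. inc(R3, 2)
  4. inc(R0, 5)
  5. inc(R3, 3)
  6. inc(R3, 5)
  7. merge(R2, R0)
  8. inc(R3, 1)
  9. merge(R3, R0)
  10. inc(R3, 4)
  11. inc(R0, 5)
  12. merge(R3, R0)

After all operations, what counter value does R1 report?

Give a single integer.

Op 1: inc R2 by 3 -> R2=(0,0,3,0) value=3
Op 2: merge R0<->R1 -> R0=(0,0,0,0) R1=(0,0,0,0)
Op 3: inc R3 by 2 -> R3=(0,0,0,2) value=2
Op 4: inc R0 by 5 -> R0=(5,0,0,0) value=5
Op 5: inc R3 by 3 -> R3=(0,0,0,5) value=5
Op 6: inc R3 by 5 -> R3=(0,0,0,10) value=10
Op 7: merge R2<->R0 -> R2=(5,0,3,0) R0=(5,0,3,0)
Op 8: inc R3 by 1 -> R3=(0,0,0,11) value=11
Op 9: merge R3<->R0 -> R3=(5,0,3,11) R0=(5,0,3,11)
Op 10: inc R3 by 4 -> R3=(5,0,3,15) value=23
Op 11: inc R0 by 5 -> R0=(10,0,3,11) value=24
Op 12: merge R3<->R0 -> R3=(10,0,3,15) R0=(10,0,3,15)

Answer: 0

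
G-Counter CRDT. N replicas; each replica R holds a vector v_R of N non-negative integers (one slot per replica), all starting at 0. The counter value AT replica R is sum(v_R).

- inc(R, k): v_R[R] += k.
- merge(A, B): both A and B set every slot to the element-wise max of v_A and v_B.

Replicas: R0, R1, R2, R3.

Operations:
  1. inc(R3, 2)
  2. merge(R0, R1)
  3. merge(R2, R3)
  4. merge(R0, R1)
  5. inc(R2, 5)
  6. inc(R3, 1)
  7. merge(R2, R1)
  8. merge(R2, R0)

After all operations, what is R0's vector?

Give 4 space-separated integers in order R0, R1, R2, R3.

Answer: 0 0 5 2

Derivation:
Op 1: inc R3 by 2 -> R3=(0,0,0,2) value=2
Op 2: merge R0<->R1 -> R0=(0,0,0,0) R1=(0,0,0,0)
Op 3: merge R2<->R3 -> R2=(0,0,0,2) R3=(0,0,0,2)
Op 4: merge R0<->R1 -> R0=(0,0,0,0) R1=(0,0,0,0)
Op 5: inc R2 by 5 -> R2=(0,0,5,2) value=7
Op 6: inc R3 by 1 -> R3=(0,0,0,3) value=3
Op 7: merge R2<->R1 -> R2=(0,0,5,2) R1=(0,0,5,2)
Op 8: merge R2<->R0 -> R2=(0,0,5,2) R0=(0,0,5,2)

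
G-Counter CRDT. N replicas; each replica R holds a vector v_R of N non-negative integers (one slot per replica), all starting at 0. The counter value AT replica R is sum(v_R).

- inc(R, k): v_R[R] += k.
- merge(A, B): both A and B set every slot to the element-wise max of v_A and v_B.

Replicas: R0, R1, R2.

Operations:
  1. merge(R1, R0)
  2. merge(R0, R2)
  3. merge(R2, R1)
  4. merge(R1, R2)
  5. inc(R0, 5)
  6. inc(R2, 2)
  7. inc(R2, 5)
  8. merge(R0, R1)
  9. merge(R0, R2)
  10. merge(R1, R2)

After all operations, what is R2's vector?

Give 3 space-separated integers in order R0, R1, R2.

Answer: 5 0 7

Derivation:
Op 1: merge R1<->R0 -> R1=(0,0,0) R0=(0,0,0)
Op 2: merge R0<->R2 -> R0=(0,0,0) R2=(0,0,0)
Op 3: merge R2<->R1 -> R2=(0,0,0) R1=(0,0,0)
Op 4: merge R1<->R2 -> R1=(0,0,0) R2=(0,0,0)
Op 5: inc R0 by 5 -> R0=(5,0,0) value=5
Op 6: inc R2 by 2 -> R2=(0,0,2) value=2
Op 7: inc R2 by 5 -> R2=(0,0,7) value=7
Op 8: merge R0<->R1 -> R0=(5,0,0) R1=(5,0,0)
Op 9: merge R0<->R2 -> R0=(5,0,7) R2=(5,0,7)
Op 10: merge R1<->R2 -> R1=(5,0,7) R2=(5,0,7)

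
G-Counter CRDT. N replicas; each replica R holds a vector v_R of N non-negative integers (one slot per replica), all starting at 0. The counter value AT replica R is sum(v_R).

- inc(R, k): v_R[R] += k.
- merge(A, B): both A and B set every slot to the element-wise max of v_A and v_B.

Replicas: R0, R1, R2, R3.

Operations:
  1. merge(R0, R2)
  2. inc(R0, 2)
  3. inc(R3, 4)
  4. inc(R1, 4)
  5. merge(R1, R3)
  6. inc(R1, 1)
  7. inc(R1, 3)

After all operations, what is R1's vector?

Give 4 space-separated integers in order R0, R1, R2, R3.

Answer: 0 8 0 4

Derivation:
Op 1: merge R0<->R2 -> R0=(0,0,0,0) R2=(0,0,0,0)
Op 2: inc R0 by 2 -> R0=(2,0,0,0) value=2
Op 3: inc R3 by 4 -> R3=(0,0,0,4) value=4
Op 4: inc R1 by 4 -> R1=(0,4,0,0) value=4
Op 5: merge R1<->R3 -> R1=(0,4,0,4) R3=(0,4,0,4)
Op 6: inc R1 by 1 -> R1=(0,5,0,4) value=9
Op 7: inc R1 by 3 -> R1=(0,8,0,4) value=12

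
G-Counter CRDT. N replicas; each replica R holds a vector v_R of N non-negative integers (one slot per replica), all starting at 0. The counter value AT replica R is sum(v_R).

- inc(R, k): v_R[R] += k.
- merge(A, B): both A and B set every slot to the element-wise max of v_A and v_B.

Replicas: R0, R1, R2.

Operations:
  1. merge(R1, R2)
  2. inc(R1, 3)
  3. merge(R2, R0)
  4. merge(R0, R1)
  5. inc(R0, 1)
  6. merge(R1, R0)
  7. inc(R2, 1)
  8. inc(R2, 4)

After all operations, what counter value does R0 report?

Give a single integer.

Answer: 4

Derivation:
Op 1: merge R1<->R2 -> R1=(0,0,0) R2=(0,0,0)
Op 2: inc R1 by 3 -> R1=(0,3,0) value=3
Op 3: merge R2<->R0 -> R2=(0,0,0) R0=(0,0,0)
Op 4: merge R0<->R1 -> R0=(0,3,0) R1=(0,3,0)
Op 5: inc R0 by 1 -> R0=(1,3,0) value=4
Op 6: merge R1<->R0 -> R1=(1,3,0) R0=(1,3,0)
Op 7: inc R2 by 1 -> R2=(0,0,1) value=1
Op 8: inc R2 by 4 -> R2=(0,0,5) value=5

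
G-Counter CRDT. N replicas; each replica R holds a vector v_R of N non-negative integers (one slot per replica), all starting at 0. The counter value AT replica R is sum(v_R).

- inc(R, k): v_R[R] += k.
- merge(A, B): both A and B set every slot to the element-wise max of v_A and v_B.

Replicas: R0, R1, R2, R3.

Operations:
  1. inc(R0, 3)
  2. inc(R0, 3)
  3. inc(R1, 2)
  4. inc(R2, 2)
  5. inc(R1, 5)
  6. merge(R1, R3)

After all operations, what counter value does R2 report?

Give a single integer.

Answer: 2

Derivation:
Op 1: inc R0 by 3 -> R0=(3,0,0,0) value=3
Op 2: inc R0 by 3 -> R0=(6,0,0,0) value=6
Op 3: inc R1 by 2 -> R1=(0,2,0,0) value=2
Op 4: inc R2 by 2 -> R2=(0,0,2,0) value=2
Op 5: inc R1 by 5 -> R1=(0,7,0,0) value=7
Op 6: merge R1<->R3 -> R1=(0,7,0,0) R3=(0,7,0,0)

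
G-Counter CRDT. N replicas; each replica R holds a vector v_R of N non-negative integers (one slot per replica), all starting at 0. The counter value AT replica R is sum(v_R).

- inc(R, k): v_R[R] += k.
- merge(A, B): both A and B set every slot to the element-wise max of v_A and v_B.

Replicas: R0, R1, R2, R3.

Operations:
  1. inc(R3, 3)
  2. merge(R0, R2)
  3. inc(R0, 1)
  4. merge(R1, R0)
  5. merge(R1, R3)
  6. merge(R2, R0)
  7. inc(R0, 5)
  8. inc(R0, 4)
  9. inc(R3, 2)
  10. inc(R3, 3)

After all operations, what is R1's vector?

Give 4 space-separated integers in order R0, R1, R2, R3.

Answer: 1 0 0 3

Derivation:
Op 1: inc R3 by 3 -> R3=(0,0,0,3) value=3
Op 2: merge R0<->R2 -> R0=(0,0,0,0) R2=(0,0,0,0)
Op 3: inc R0 by 1 -> R0=(1,0,0,0) value=1
Op 4: merge R1<->R0 -> R1=(1,0,0,0) R0=(1,0,0,0)
Op 5: merge R1<->R3 -> R1=(1,0,0,3) R3=(1,0,0,3)
Op 6: merge R2<->R0 -> R2=(1,0,0,0) R0=(1,0,0,0)
Op 7: inc R0 by 5 -> R0=(6,0,0,0) value=6
Op 8: inc R0 by 4 -> R0=(10,0,0,0) value=10
Op 9: inc R3 by 2 -> R3=(1,0,0,5) value=6
Op 10: inc R3 by 3 -> R3=(1,0,0,8) value=9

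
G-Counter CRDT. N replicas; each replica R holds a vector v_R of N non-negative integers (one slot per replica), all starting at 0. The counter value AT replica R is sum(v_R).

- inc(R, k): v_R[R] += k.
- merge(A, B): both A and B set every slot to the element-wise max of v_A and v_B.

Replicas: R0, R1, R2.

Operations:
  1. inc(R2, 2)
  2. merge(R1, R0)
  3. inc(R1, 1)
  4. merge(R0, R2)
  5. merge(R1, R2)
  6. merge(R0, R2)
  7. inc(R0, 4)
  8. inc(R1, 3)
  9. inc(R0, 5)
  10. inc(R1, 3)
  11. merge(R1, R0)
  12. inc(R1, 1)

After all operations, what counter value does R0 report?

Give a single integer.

Op 1: inc R2 by 2 -> R2=(0,0,2) value=2
Op 2: merge R1<->R0 -> R1=(0,0,0) R0=(0,0,0)
Op 3: inc R1 by 1 -> R1=(0,1,0) value=1
Op 4: merge R0<->R2 -> R0=(0,0,2) R2=(0,0,2)
Op 5: merge R1<->R2 -> R1=(0,1,2) R2=(0,1,2)
Op 6: merge R0<->R2 -> R0=(0,1,2) R2=(0,1,2)
Op 7: inc R0 by 4 -> R0=(4,1,2) value=7
Op 8: inc R1 by 3 -> R1=(0,4,2) value=6
Op 9: inc R0 by 5 -> R0=(9,1,2) value=12
Op 10: inc R1 by 3 -> R1=(0,7,2) value=9
Op 11: merge R1<->R0 -> R1=(9,7,2) R0=(9,7,2)
Op 12: inc R1 by 1 -> R1=(9,8,2) value=19

Answer: 18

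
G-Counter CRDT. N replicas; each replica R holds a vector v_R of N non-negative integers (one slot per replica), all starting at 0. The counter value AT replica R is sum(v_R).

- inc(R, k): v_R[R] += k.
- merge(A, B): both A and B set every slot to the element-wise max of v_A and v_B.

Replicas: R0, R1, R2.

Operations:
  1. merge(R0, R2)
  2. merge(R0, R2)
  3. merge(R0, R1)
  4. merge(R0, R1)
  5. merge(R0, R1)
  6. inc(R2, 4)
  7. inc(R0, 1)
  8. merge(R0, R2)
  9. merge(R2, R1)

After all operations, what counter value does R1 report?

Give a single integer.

Answer: 5

Derivation:
Op 1: merge R0<->R2 -> R0=(0,0,0) R2=(0,0,0)
Op 2: merge R0<->R2 -> R0=(0,0,0) R2=(0,0,0)
Op 3: merge R0<->R1 -> R0=(0,0,0) R1=(0,0,0)
Op 4: merge R0<->R1 -> R0=(0,0,0) R1=(0,0,0)
Op 5: merge R0<->R1 -> R0=(0,0,0) R1=(0,0,0)
Op 6: inc R2 by 4 -> R2=(0,0,4) value=4
Op 7: inc R0 by 1 -> R0=(1,0,0) value=1
Op 8: merge R0<->R2 -> R0=(1,0,4) R2=(1,0,4)
Op 9: merge R2<->R1 -> R2=(1,0,4) R1=(1,0,4)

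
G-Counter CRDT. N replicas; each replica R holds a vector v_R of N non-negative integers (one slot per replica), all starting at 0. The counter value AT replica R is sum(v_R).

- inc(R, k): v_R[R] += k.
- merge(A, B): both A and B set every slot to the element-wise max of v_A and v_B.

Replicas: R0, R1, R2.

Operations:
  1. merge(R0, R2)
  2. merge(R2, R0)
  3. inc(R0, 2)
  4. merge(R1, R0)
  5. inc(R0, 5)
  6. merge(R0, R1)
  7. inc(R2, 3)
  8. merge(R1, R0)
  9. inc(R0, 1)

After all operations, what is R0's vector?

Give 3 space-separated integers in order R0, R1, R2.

Answer: 8 0 0

Derivation:
Op 1: merge R0<->R2 -> R0=(0,0,0) R2=(0,0,0)
Op 2: merge R2<->R0 -> R2=(0,0,0) R0=(0,0,0)
Op 3: inc R0 by 2 -> R0=(2,0,0) value=2
Op 4: merge R1<->R0 -> R1=(2,0,0) R0=(2,0,0)
Op 5: inc R0 by 5 -> R0=(7,0,0) value=7
Op 6: merge R0<->R1 -> R0=(7,0,0) R1=(7,0,0)
Op 7: inc R2 by 3 -> R2=(0,0,3) value=3
Op 8: merge R1<->R0 -> R1=(7,0,0) R0=(7,0,0)
Op 9: inc R0 by 1 -> R0=(8,0,0) value=8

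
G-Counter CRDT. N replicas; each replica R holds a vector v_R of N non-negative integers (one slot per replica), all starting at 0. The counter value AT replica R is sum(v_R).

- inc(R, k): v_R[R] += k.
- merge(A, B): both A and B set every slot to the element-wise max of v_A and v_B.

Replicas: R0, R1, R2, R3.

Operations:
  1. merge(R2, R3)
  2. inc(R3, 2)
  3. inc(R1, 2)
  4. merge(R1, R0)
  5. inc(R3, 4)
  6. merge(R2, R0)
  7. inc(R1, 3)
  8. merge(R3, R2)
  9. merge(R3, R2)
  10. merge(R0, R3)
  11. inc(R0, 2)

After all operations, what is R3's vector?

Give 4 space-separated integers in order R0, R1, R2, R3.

Op 1: merge R2<->R3 -> R2=(0,0,0,0) R3=(0,0,0,0)
Op 2: inc R3 by 2 -> R3=(0,0,0,2) value=2
Op 3: inc R1 by 2 -> R1=(0,2,0,0) value=2
Op 4: merge R1<->R0 -> R1=(0,2,0,0) R0=(0,2,0,0)
Op 5: inc R3 by 4 -> R3=(0,0,0,6) value=6
Op 6: merge R2<->R0 -> R2=(0,2,0,0) R0=(0,2,0,0)
Op 7: inc R1 by 3 -> R1=(0,5,0,0) value=5
Op 8: merge R3<->R2 -> R3=(0,2,0,6) R2=(0,2,0,6)
Op 9: merge R3<->R2 -> R3=(0,2,0,6) R2=(0,2,0,6)
Op 10: merge R0<->R3 -> R0=(0,2,0,6) R3=(0,2,0,6)
Op 11: inc R0 by 2 -> R0=(2,2,0,6) value=10

Answer: 0 2 0 6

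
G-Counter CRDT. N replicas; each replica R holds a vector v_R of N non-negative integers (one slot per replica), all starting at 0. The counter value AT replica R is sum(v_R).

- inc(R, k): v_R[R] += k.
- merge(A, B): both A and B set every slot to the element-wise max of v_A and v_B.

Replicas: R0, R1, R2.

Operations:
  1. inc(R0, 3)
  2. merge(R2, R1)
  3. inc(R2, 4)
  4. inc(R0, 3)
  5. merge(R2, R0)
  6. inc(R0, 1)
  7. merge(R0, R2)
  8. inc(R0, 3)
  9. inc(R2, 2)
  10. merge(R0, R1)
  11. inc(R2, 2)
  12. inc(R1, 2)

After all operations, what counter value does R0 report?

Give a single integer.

Op 1: inc R0 by 3 -> R0=(3,0,0) value=3
Op 2: merge R2<->R1 -> R2=(0,0,0) R1=(0,0,0)
Op 3: inc R2 by 4 -> R2=(0,0,4) value=4
Op 4: inc R0 by 3 -> R0=(6,0,0) value=6
Op 5: merge R2<->R0 -> R2=(6,0,4) R0=(6,0,4)
Op 6: inc R0 by 1 -> R0=(7,0,4) value=11
Op 7: merge R0<->R2 -> R0=(7,0,4) R2=(7,0,4)
Op 8: inc R0 by 3 -> R0=(10,0,4) value=14
Op 9: inc R2 by 2 -> R2=(7,0,6) value=13
Op 10: merge R0<->R1 -> R0=(10,0,4) R1=(10,0,4)
Op 11: inc R2 by 2 -> R2=(7,0,8) value=15
Op 12: inc R1 by 2 -> R1=(10,2,4) value=16

Answer: 14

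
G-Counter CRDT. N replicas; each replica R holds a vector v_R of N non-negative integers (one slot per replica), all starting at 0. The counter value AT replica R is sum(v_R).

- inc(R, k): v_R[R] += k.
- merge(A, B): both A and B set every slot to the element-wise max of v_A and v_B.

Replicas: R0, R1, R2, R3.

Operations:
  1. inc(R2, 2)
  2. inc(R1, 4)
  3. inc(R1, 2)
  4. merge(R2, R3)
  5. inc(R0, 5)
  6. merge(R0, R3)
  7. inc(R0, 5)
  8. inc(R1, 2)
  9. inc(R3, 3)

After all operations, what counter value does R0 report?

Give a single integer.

Op 1: inc R2 by 2 -> R2=(0,0,2,0) value=2
Op 2: inc R1 by 4 -> R1=(0,4,0,0) value=4
Op 3: inc R1 by 2 -> R1=(0,6,0,0) value=6
Op 4: merge R2<->R3 -> R2=(0,0,2,0) R3=(0,0,2,0)
Op 5: inc R0 by 5 -> R0=(5,0,0,0) value=5
Op 6: merge R0<->R3 -> R0=(5,0,2,0) R3=(5,0,2,0)
Op 7: inc R0 by 5 -> R0=(10,0,2,0) value=12
Op 8: inc R1 by 2 -> R1=(0,8,0,0) value=8
Op 9: inc R3 by 3 -> R3=(5,0,2,3) value=10

Answer: 12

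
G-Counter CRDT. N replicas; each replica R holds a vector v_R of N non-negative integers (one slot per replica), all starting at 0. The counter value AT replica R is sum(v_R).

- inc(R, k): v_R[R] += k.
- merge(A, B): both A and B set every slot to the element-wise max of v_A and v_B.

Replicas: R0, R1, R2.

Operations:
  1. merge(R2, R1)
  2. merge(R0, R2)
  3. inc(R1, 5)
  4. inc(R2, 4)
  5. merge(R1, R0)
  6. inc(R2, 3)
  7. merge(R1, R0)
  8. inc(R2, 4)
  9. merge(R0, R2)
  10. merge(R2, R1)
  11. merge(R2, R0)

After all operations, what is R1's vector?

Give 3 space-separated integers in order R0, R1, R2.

Answer: 0 5 11

Derivation:
Op 1: merge R2<->R1 -> R2=(0,0,0) R1=(0,0,0)
Op 2: merge R0<->R2 -> R0=(0,0,0) R2=(0,0,0)
Op 3: inc R1 by 5 -> R1=(0,5,0) value=5
Op 4: inc R2 by 4 -> R2=(0,0,4) value=4
Op 5: merge R1<->R0 -> R1=(0,5,0) R0=(0,5,0)
Op 6: inc R2 by 3 -> R2=(0,0,7) value=7
Op 7: merge R1<->R0 -> R1=(0,5,0) R0=(0,5,0)
Op 8: inc R2 by 4 -> R2=(0,0,11) value=11
Op 9: merge R0<->R2 -> R0=(0,5,11) R2=(0,5,11)
Op 10: merge R2<->R1 -> R2=(0,5,11) R1=(0,5,11)
Op 11: merge R2<->R0 -> R2=(0,5,11) R0=(0,5,11)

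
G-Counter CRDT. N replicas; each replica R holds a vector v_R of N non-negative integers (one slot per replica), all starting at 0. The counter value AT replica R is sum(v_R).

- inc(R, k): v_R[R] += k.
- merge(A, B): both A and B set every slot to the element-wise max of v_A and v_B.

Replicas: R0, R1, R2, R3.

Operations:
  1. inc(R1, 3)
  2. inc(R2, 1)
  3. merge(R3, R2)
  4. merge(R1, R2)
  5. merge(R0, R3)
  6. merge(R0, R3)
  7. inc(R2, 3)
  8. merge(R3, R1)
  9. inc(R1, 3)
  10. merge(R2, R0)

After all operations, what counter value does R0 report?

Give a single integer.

Answer: 7

Derivation:
Op 1: inc R1 by 3 -> R1=(0,3,0,0) value=3
Op 2: inc R2 by 1 -> R2=(0,0,1,0) value=1
Op 3: merge R3<->R2 -> R3=(0,0,1,0) R2=(0,0,1,0)
Op 4: merge R1<->R2 -> R1=(0,3,1,0) R2=(0,3,1,0)
Op 5: merge R0<->R3 -> R0=(0,0,1,0) R3=(0,0,1,0)
Op 6: merge R0<->R3 -> R0=(0,0,1,0) R3=(0,0,1,0)
Op 7: inc R2 by 3 -> R2=(0,3,4,0) value=7
Op 8: merge R3<->R1 -> R3=(0,3,1,0) R1=(0,3,1,0)
Op 9: inc R1 by 3 -> R1=(0,6,1,0) value=7
Op 10: merge R2<->R0 -> R2=(0,3,4,0) R0=(0,3,4,0)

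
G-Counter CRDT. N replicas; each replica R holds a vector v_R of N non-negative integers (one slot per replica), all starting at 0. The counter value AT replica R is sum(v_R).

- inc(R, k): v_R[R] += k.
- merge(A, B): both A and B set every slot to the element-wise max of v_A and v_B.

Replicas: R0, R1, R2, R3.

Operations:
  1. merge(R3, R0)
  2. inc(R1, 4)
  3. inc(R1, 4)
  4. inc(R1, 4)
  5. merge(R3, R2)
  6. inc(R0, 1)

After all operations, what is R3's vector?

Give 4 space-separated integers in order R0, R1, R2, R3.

Op 1: merge R3<->R0 -> R3=(0,0,0,0) R0=(0,0,0,0)
Op 2: inc R1 by 4 -> R1=(0,4,0,0) value=4
Op 3: inc R1 by 4 -> R1=(0,8,0,0) value=8
Op 4: inc R1 by 4 -> R1=(0,12,0,0) value=12
Op 5: merge R3<->R2 -> R3=(0,0,0,0) R2=(0,0,0,0)
Op 6: inc R0 by 1 -> R0=(1,0,0,0) value=1

Answer: 0 0 0 0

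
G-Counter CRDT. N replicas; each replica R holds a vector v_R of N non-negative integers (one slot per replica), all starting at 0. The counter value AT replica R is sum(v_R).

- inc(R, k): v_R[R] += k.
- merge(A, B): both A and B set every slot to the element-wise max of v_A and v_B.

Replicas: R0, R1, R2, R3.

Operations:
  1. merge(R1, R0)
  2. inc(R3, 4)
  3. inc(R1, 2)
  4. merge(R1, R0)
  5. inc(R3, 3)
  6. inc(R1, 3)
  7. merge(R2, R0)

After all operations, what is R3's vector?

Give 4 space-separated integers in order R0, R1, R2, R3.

Answer: 0 0 0 7

Derivation:
Op 1: merge R1<->R0 -> R1=(0,0,0,0) R0=(0,0,0,0)
Op 2: inc R3 by 4 -> R3=(0,0,0,4) value=4
Op 3: inc R1 by 2 -> R1=(0,2,0,0) value=2
Op 4: merge R1<->R0 -> R1=(0,2,0,0) R0=(0,2,0,0)
Op 5: inc R3 by 3 -> R3=(0,0,0,7) value=7
Op 6: inc R1 by 3 -> R1=(0,5,0,0) value=5
Op 7: merge R2<->R0 -> R2=(0,2,0,0) R0=(0,2,0,0)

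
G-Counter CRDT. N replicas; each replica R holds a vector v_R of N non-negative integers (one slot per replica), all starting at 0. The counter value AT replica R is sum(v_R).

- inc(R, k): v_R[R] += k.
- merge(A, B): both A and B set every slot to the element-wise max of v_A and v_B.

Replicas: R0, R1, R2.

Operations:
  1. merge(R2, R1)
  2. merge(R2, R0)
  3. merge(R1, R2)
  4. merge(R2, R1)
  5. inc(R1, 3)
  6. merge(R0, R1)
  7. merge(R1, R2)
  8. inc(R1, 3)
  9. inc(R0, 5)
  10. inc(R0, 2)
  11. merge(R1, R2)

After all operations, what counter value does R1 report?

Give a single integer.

Op 1: merge R2<->R1 -> R2=(0,0,0) R1=(0,0,0)
Op 2: merge R2<->R0 -> R2=(0,0,0) R0=(0,0,0)
Op 3: merge R1<->R2 -> R1=(0,0,0) R2=(0,0,0)
Op 4: merge R2<->R1 -> R2=(0,0,0) R1=(0,0,0)
Op 5: inc R1 by 3 -> R1=(0,3,0) value=3
Op 6: merge R0<->R1 -> R0=(0,3,0) R1=(0,3,0)
Op 7: merge R1<->R2 -> R1=(0,3,0) R2=(0,3,0)
Op 8: inc R1 by 3 -> R1=(0,6,0) value=6
Op 9: inc R0 by 5 -> R0=(5,3,0) value=8
Op 10: inc R0 by 2 -> R0=(7,3,0) value=10
Op 11: merge R1<->R2 -> R1=(0,6,0) R2=(0,6,0)

Answer: 6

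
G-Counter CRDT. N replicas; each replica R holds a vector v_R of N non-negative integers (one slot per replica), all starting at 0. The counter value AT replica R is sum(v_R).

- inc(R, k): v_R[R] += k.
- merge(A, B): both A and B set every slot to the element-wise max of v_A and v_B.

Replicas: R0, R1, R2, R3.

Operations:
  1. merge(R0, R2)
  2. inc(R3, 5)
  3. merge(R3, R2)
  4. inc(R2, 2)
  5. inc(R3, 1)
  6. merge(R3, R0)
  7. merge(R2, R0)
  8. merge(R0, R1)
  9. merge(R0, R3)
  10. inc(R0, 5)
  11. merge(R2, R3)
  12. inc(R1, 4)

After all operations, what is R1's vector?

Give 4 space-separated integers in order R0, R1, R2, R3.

Answer: 0 4 2 6

Derivation:
Op 1: merge R0<->R2 -> R0=(0,0,0,0) R2=(0,0,0,0)
Op 2: inc R3 by 5 -> R3=(0,0,0,5) value=5
Op 3: merge R3<->R2 -> R3=(0,0,0,5) R2=(0,0,0,5)
Op 4: inc R2 by 2 -> R2=(0,0,2,5) value=7
Op 5: inc R3 by 1 -> R3=(0,0,0,6) value=6
Op 6: merge R3<->R0 -> R3=(0,0,0,6) R0=(0,0,0,6)
Op 7: merge R2<->R0 -> R2=(0,0,2,6) R0=(0,0,2,6)
Op 8: merge R0<->R1 -> R0=(0,0,2,6) R1=(0,0,2,6)
Op 9: merge R0<->R3 -> R0=(0,0,2,6) R3=(0,0,2,6)
Op 10: inc R0 by 5 -> R0=(5,0,2,6) value=13
Op 11: merge R2<->R3 -> R2=(0,0,2,6) R3=(0,0,2,6)
Op 12: inc R1 by 4 -> R1=(0,4,2,6) value=12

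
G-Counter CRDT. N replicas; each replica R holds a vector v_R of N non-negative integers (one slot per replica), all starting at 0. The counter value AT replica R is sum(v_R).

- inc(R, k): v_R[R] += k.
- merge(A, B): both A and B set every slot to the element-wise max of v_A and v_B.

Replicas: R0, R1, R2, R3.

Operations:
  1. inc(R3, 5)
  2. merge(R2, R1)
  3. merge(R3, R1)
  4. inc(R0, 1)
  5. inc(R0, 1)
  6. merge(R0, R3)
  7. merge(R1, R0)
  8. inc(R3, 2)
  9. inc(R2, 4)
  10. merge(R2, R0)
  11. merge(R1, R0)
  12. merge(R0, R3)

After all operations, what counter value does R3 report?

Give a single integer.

Answer: 13

Derivation:
Op 1: inc R3 by 5 -> R3=(0,0,0,5) value=5
Op 2: merge R2<->R1 -> R2=(0,0,0,0) R1=(0,0,0,0)
Op 3: merge R3<->R1 -> R3=(0,0,0,5) R1=(0,0,0,5)
Op 4: inc R0 by 1 -> R0=(1,0,0,0) value=1
Op 5: inc R0 by 1 -> R0=(2,0,0,0) value=2
Op 6: merge R0<->R3 -> R0=(2,0,0,5) R3=(2,0,0,5)
Op 7: merge R1<->R0 -> R1=(2,0,0,5) R0=(2,0,0,5)
Op 8: inc R3 by 2 -> R3=(2,0,0,7) value=9
Op 9: inc R2 by 4 -> R2=(0,0,4,0) value=4
Op 10: merge R2<->R0 -> R2=(2,0,4,5) R0=(2,0,4,5)
Op 11: merge R1<->R0 -> R1=(2,0,4,5) R0=(2,0,4,5)
Op 12: merge R0<->R3 -> R0=(2,0,4,7) R3=(2,0,4,7)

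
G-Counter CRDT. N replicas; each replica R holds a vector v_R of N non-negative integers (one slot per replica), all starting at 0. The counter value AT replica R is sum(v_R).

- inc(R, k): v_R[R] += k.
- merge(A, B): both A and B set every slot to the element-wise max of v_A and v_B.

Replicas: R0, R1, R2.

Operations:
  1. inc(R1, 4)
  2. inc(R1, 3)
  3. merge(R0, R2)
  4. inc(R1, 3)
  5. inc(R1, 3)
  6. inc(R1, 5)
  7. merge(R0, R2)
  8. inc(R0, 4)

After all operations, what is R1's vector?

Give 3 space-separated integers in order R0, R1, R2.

Op 1: inc R1 by 4 -> R1=(0,4,0) value=4
Op 2: inc R1 by 3 -> R1=(0,7,0) value=7
Op 3: merge R0<->R2 -> R0=(0,0,0) R2=(0,0,0)
Op 4: inc R1 by 3 -> R1=(0,10,0) value=10
Op 5: inc R1 by 3 -> R1=(0,13,0) value=13
Op 6: inc R1 by 5 -> R1=(0,18,0) value=18
Op 7: merge R0<->R2 -> R0=(0,0,0) R2=(0,0,0)
Op 8: inc R0 by 4 -> R0=(4,0,0) value=4

Answer: 0 18 0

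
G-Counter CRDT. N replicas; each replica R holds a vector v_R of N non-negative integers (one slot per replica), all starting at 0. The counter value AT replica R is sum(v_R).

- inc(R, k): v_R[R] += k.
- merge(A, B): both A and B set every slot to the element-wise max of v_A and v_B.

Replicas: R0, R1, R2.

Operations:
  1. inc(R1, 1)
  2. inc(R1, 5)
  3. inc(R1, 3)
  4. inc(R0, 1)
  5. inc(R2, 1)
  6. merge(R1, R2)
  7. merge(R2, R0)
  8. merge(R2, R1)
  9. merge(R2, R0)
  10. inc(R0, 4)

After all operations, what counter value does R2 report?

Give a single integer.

Answer: 11

Derivation:
Op 1: inc R1 by 1 -> R1=(0,1,0) value=1
Op 2: inc R1 by 5 -> R1=(0,6,0) value=6
Op 3: inc R1 by 3 -> R1=(0,9,0) value=9
Op 4: inc R0 by 1 -> R0=(1,0,0) value=1
Op 5: inc R2 by 1 -> R2=(0,0,1) value=1
Op 6: merge R1<->R2 -> R1=(0,9,1) R2=(0,9,1)
Op 7: merge R2<->R0 -> R2=(1,9,1) R0=(1,9,1)
Op 8: merge R2<->R1 -> R2=(1,9,1) R1=(1,9,1)
Op 9: merge R2<->R0 -> R2=(1,9,1) R0=(1,9,1)
Op 10: inc R0 by 4 -> R0=(5,9,1) value=15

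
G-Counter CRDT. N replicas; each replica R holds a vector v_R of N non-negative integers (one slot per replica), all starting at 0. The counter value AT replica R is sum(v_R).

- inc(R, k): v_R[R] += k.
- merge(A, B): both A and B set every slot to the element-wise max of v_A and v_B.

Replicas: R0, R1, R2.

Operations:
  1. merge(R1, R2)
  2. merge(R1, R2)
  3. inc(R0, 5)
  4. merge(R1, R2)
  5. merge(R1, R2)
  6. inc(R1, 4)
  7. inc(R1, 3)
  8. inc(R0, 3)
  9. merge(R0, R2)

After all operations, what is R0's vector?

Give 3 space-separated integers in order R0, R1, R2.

Op 1: merge R1<->R2 -> R1=(0,0,0) R2=(0,0,0)
Op 2: merge R1<->R2 -> R1=(0,0,0) R2=(0,0,0)
Op 3: inc R0 by 5 -> R0=(5,0,0) value=5
Op 4: merge R1<->R2 -> R1=(0,0,0) R2=(0,0,0)
Op 5: merge R1<->R2 -> R1=(0,0,0) R2=(0,0,0)
Op 6: inc R1 by 4 -> R1=(0,4,0) value=4
Op 7: inc R1 by 3 -> R1=(0,7,0) value=7
Op 8: inc R0 by 3 -> R0=(8,0,0) value=8
Op 9: merge R0<->R2 -> R0=(8,0,0) R2=(8,0,0)

Answer: 8 0 0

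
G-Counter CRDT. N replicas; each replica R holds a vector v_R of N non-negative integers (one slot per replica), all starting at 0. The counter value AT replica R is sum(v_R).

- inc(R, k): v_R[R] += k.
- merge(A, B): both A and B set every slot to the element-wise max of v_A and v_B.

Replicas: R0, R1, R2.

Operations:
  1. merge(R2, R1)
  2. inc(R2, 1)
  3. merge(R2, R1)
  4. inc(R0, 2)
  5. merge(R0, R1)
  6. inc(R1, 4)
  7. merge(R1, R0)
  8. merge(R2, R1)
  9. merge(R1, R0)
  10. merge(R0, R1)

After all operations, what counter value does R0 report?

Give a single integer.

Answer: 7

Derivation:
Op 1: merge R2<->R1 -> R2=(0,0,0) R1=(0,0,0)
Op 2: inc R2 by 1 -> R2=(0,0,1) value=1
Op 3: merge R2<->R1 -> R2=(0,0,1) R1=(0,0,1)
Op 4: inc R0 by 2 -> R0=(2,0,0) value=2
Op 5: merge R0<->R1 -> R0=(2,0,1) R1=(2,0,1)
Op 6: inc R1 by 4 -> R1=(2,4,1) value=7
Op 7: merge R1<->R0 -> R1=(2,4,1) R0=(2,4,1)
Op 8: merge R2<->R1 -> R2=(2,4,1) R1=(2,4,1)
Op 9: merge R1<->R0 -> R1=(2,4,1) R0=(2,4,1)
Op 10: merge R0<->R1 -> R0=(2,4,1) R1=(2,4,1)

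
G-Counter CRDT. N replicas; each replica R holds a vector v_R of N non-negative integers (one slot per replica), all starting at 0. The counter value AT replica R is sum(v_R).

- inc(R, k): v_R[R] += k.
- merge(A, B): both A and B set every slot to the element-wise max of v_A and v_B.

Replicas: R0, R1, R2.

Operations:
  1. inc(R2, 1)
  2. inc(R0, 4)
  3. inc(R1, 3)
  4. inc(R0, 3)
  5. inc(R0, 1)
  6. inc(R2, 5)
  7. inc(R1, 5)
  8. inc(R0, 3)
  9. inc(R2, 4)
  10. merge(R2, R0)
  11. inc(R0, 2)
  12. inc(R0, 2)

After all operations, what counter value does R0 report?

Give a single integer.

Answer: 25

Derivation:
Op 1: inc R2 by 1 -> R2=(0,0,1) value=1
Op 2: inc R0 by 4 -> R0=(4,0,0) value=4
Op 3: inc R1 by 3 -> R1=(0,3,0) value=3
Op 4: inc R0 by 3 -> R0=(7,0,0) value=7
Op 5: inc R0 by 1 -> R0=(8,0,0) value=8
Op 6: inc R2 by 5 -> R2=(0,0,6) value=6
Op 7: inc R1 by 5 -> R1=(0,8,0) value=8
Op 8: inc R0 by 3 -> R0=(11,0,0) value=11
Op 9: inc R2 by 4 -> R2=(0,0,10) value=10
Op 10: merge R2<->R0 -> R2=(11,0,10) R0=(11,0,10)
Op 11: inc R0 by 2 -> R0=(13,0,10) value=23
Op 12: inc R0 by 2 -> R0=(15,0,10) value=25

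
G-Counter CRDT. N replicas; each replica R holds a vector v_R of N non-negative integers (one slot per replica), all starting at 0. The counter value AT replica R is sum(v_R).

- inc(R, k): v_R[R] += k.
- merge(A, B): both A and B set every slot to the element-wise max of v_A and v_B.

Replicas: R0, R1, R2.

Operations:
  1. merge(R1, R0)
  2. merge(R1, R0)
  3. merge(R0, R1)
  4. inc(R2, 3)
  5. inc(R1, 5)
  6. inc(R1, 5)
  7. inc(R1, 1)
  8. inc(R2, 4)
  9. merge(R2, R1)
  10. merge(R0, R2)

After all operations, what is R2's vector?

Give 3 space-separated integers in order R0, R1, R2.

Op 1: merge R1<->R0 -> R1=(0,0,0) R0=(0,0,0)
Op 2: merge R1<->R0 -> R1=(0,0,0) R0=(0,0,0)
Op 3: merge R0<->R1 -> R0=(0,0,0) R1=(0,0,0)
Op 4: inc R2 by 3 -> R2=(0,0,3) value=3
Op 5: inc R1 by 5 -> R1=(0,5,0) value=5
Op 6: inc R1 by 5 -> R1=(0,10,0) value=10
Op 7: inc R1 by 1 -> R1=(0,11,0) value=11
Op 8: inc R2 by 4 -> R2=(0,0,7) value=7
Op 9: merge R2<->R1 -> R2=(0,11,7) R1=(0,11,7)
Op 10: merge R0<->R2 -> R0=(0,11,7) R2=(0,11,7)

Answer: 0 11 7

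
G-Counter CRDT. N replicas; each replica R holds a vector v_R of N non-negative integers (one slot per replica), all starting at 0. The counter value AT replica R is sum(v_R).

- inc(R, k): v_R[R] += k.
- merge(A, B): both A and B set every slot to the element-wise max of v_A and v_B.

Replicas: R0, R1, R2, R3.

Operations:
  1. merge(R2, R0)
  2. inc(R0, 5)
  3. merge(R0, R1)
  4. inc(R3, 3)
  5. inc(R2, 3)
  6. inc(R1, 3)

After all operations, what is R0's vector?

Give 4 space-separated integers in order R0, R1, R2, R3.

Answer: 5 0 0 0

Derivation:
Op 1: merge R2<->R0 -> R2=(0,0,0,0) R0=(0,0,0,0)
Op 2: inc R0 by 5 -> R0=(5,0,0,0) value=5
Op 3: merge R0<->R1 -> R0=(5,0,0,0) R1=(5,0,0,0)
Op 4: inc R3 by 3 -> R3=(0,0,0,3) value=3
Op 5: inc R2 by 3 -> R2=(0,0,3,0) value=3
Op 6: inc R1 by 3 -> R1=(5,3,0,0) value=8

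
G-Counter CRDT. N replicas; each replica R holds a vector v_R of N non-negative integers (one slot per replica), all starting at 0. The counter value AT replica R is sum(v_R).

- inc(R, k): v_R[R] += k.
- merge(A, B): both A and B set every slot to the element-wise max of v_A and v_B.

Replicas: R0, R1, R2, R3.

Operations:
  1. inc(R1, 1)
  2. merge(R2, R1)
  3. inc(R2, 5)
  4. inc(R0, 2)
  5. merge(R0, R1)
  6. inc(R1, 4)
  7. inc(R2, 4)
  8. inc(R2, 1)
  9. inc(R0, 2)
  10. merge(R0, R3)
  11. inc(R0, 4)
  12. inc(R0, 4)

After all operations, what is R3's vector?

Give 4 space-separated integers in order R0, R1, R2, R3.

Answer: 4 1 0 0

Derivation:
Op 1: inc R1 by 1 -> R1=(0,1,0,0) value=1
Op 2: merge R2<->R1 -> R2=(0,1,0,0) R1=(0,1,0,0)
Op 3: inc R2 by 5 -> R2=(0,1,5,0) value=6
Op 4: inc R0 by 2 -> R0=(2,0,0,0) value=2
Op 5: merge R0<->R1 -> R0=(2,1,0,0) R1=(2,1,0,0)
Op 6: inc R1 by 4 -> R1=(2,5,0,0) value=7
Op 7: inc R2 by 4 -> R2=(0,1,9,0) value=10
Op 8: inc R2 by 1 -> R2=(0,1,10,0) value=11
Op 9: inc R0 by 2 -> R0=(4,1,0,0) value=5
Op 10: merge R0<->R3 -> R0=(4,1,0,0) R3=(4,1,0,0)
Op 11: inc R0 by 4 -> R0=(8,1,0,0) value=9
Op 12: inc R0 by 4 -> R0=(12,1,0,0) value=13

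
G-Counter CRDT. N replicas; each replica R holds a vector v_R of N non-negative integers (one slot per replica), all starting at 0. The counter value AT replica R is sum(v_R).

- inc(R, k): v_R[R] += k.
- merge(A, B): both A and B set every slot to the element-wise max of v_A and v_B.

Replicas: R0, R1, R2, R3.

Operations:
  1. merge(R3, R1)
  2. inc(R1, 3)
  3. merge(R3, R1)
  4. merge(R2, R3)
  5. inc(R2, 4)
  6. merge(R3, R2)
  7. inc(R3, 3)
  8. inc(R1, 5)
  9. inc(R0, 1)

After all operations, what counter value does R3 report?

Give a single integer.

Answer: 10

Derivation:
Op 1: merge R3<->R1 -> R3=(0,0,0,0) R1=(0,0,0,0)
Op 2: inc R1 by 3 -> R1=(0,3,0,0) value=3
Op 3: merge R3<->R1 -> R3=(0,3,0,0) R1=(0,3,0,0)
Op 4: merge R2<->R3 -> R2=(0,3,0,0) R3=(0,3,0,0)
Op 5: inc R2 by 4 -> R2=(0,3,4,0) value=7
Op 6: merge R3<->R2 -> R3=(0,3,4,0) R2=(0,3,4,0)
Op 7: inc R3 by 3 -> R3=(0,3,4,3) value=10
Op 8: inc R1 by 5 -> R1=(0,8,0,0) value=8
Op 9: inc R0 by 1 -> R0=(1,0,0,0) value=1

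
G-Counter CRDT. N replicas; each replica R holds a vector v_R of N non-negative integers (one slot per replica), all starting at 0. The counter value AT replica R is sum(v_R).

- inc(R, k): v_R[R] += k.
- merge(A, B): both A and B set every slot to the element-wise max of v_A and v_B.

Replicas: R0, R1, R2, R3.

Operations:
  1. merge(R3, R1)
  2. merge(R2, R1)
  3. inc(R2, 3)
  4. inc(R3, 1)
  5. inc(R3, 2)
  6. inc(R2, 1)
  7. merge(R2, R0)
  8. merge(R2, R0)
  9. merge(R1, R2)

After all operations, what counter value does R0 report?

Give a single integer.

Answer: 4

Derivation:
Op 1: merge R3<->R1 -> R3=(0,0,0,0) R1=(0,0,0,0)
Op 2: merge R2<->R1 -> R2=(0,0,0,0) R1=(0,0,0,0)
Op 3: inc R2 by 3 -> R2=(0,0,3,0) value=3
Op 4: inc R3 by 1 -> R3=(0,0,0,1) value=1
Op 5: inc R3 by 2 -> R3=(0,0,0,3) value=3
Op 6: inc R2 by 1 -> R2=(0,0,4,0) value=4
Op 7: merge R2<->R0 -> R2=(0,0,4,0) R0=(0,0,4,0)
Op 8: merge R2<->R0 -> R2=(0,0,4,0) R0=(0,0,4,0)
Op 9: merge R1<->R2 -> R1=(0,0,4,0) R2=(0,0,4,0)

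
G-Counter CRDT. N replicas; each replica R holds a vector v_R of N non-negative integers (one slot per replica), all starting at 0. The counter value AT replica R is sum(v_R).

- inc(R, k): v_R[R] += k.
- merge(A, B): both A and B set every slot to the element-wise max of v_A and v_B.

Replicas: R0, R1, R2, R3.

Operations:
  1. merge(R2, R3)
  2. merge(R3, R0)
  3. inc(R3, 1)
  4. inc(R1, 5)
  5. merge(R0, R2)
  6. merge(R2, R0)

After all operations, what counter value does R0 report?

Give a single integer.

Op 1: merge R2<->R3 -> R2=(0,0,0,0) R3=(0,0,0,0)
Op 2: merge R3<->R0 -> R3=(0,0,0,0) R0=(0,0,0,0)
Op 3: inc R3 by 1 -> R3=(0,0,0,1) value=1
Op 4: inc R1 by 5 -> R1=(0,5,0,0) value=5
Op 5: merge R0<->R2 -> R0=(0,0,0,0) R2=(0,0,0,0)
Op 6: merge R2<->R0 -> R2=(0,0,0,0) R0=(0,0,0,0)

Answer: 0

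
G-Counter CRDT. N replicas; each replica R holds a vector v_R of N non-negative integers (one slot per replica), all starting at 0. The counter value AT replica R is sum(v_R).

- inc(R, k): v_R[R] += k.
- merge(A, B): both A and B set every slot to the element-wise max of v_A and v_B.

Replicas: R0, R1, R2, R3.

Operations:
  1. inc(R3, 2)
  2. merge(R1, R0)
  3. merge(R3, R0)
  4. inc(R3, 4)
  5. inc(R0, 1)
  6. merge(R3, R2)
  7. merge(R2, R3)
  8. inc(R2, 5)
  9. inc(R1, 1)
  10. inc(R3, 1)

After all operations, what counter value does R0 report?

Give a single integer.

Op 1: inc R3 by 2 -> R3=(0,0,0,2) value=2
Op 2: merge R1<->R0 -> R1=(0,0,0,0) R0=(0,0,0,0)
Op 3: merge R3<->R0 -> R3=(0,0,0,2) R0=(0,0,0,2)
Op 4: inc R3 by 4 -> R3=(0,0,0,6) value=6
Op 5: inc R0 by 1 -> R0=(1,0,0,2) value=3
Op 6: merge R3<->R2 -> R3=(0,0,0,6) R2=(0,0,0,6)
Op 7: merge R2<->R3 -> R2=(0,0,0,6) R3=(0,0,0,6)
Op 8: inc R2 by 5 -> R2=(0,0,5,6) value=11
Op 9: inc R1 by 1 -> R1=(0,1,0,0) value=1
Op 10: inc R3 by 1 -> R3=(0,0,0,7) value=7

Answer: 3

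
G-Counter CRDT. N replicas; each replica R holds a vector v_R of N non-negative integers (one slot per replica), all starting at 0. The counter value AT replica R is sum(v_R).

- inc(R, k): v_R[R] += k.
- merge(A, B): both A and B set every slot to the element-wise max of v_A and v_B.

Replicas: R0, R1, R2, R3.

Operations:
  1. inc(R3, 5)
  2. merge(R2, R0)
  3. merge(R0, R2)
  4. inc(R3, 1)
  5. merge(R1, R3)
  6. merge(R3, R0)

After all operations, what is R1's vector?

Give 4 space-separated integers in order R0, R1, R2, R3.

Op 1: inc R3 by 5 -> R3=(0,0,0,5) value=5
Op 2: merge R2<->R0 -> R2=(0,0,0,0) R0=(0,0,0,0)
Op 3: merge R0<->R2 -> R0=(0,0,0,0) R2=(0,0,0,0)
Op 4: inc R3 by 1 -> R3=(0,0,0,6) value=6
Op 5: merge R1<->R3 -> R1=(0,0,0,6) R3=(0,0,0,6)
Op 6: merge R3<->R0 -> R3=(0,0,0,6) R0=(0,0,0,6)

Answer: 0 0 0 6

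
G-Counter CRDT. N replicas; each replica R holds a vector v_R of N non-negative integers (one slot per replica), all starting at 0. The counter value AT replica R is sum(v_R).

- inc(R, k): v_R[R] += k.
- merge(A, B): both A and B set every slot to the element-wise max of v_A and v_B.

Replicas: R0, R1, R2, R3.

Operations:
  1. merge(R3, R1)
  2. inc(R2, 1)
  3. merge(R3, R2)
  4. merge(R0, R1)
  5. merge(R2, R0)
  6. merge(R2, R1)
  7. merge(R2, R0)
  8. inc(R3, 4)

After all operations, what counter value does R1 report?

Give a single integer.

Answer: 1

Derivation:
Op 1: merge R3<->R1 -> R3=(0,0,0,0) R1=(0,0,0,0)
Op 2: inc R2 by 1 -> R2=(0,0,1,0) value=1
Op 3: merge R3<->R2 -> R3=(0,0,1,0) R2=(0,0,1,0)
Op 4: merge R0<->R1 -> R0=(0,0,0,0) R1=(0,0,0,0)
Op 5: merge R2<->R0 -> R2=(0,0,1,0) R0=(0,0,1,0)
Op 6: merge R2<->R1 -> R2=(0,0,1,0) R1=(0,0,1,0)
Op 7: merge R2<->R0 -> R2=(0,0,1,0) R0=(0,0,1,0)
Op 8: inc R3 by 4 -> R3=(0,0,1,4) value=5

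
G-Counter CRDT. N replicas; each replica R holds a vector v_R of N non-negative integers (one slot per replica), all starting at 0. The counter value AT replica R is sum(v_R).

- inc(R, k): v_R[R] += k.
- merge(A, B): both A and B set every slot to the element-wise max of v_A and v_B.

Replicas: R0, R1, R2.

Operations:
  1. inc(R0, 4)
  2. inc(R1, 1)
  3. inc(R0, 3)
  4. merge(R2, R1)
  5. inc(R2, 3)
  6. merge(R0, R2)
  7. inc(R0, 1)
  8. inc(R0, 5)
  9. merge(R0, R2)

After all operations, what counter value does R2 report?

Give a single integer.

Op 1: inc R0 by 4 -> R0=(4,0,0) value=4
Op 2: inc R1 by 1 -> R1=(0,1,0) value=1
Op 3: inc R0 by 3 -> R0=(7,0,0) value=7
Op 4: merge R2<->R1 -> R2=(0,1,0) R1=(0,1,0)
Op 5: inc R2 by 3 -> R2=(0,1,3) value=4
Op 6: merge R0<->R2 -> R0=(7,1,3) R2=(7,1,3)
Op 7: inc R0 by 1 -> R0=(8,1,3) value=12
Op 8: inc R0 by 5 -> R0=(13,1,3) value=17
Op 9: merge R0<->R2 -> R0=(13,1,3) R2=(13,1,3)

Answer: 17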